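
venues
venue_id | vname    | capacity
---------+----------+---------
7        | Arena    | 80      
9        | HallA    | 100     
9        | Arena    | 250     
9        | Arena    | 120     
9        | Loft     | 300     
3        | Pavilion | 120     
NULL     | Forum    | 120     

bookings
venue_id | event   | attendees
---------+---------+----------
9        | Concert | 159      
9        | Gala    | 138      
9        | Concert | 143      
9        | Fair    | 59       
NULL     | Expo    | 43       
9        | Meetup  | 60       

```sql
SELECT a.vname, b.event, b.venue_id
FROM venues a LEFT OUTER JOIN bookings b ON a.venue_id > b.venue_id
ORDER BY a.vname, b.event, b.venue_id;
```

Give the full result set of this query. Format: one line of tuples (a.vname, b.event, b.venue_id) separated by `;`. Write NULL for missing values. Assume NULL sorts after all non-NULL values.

LEFT JOIN keeps every row from `venues`; unmatched rows get NULL for `bookings`'s columns.
Matching on a.venue_id > b.venue_id. A NULL in a compared column never satisfies the condition.
Matched pairs: 0; unmatched a rows kept: 7.

(Arena, NULL, NULL); (Arena, NULL, NULL); (Arena, NULL, NULL); (Forum, NULL, NULL); (HallA, NULL, NULL); (Loft, NULL, NULL); (Pavilion, NULL, NULL)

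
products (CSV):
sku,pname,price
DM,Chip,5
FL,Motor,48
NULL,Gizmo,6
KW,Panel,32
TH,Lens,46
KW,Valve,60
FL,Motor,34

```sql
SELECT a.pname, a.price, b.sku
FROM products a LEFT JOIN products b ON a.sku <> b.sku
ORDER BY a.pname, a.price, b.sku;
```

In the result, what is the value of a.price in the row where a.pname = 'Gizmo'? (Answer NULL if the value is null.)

6

LEFT JOIN keeps every row from `products a`; unmatched rows get NULL for `products b`'s columns.
Matching on a.sku <> b.sku. A NULL in a compared column never satisfies the condition.
Matched pairs: 26; unmatched a rows kept: 1.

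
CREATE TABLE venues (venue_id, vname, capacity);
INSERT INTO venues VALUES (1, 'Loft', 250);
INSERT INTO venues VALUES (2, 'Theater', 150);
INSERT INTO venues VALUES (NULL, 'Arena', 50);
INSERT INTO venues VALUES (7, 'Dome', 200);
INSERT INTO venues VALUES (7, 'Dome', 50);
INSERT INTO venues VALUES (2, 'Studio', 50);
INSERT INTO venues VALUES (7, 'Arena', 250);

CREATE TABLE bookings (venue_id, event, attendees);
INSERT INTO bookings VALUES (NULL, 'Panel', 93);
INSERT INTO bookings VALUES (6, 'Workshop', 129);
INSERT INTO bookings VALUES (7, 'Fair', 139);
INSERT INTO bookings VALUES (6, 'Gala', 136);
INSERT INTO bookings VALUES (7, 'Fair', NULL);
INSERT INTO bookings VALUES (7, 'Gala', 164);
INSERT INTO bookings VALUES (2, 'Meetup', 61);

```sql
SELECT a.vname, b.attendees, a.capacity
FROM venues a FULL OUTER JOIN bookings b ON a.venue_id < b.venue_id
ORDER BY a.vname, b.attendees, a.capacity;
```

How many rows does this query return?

FULL OUTER JOIN keeps every row from both sides; unmatched rows get NULL for the other side's columns.
Matching on a.venue_id < b.venue_id. A NULL in a compared column never satisfies the condition.
Matched pairs: 16; unmatched a rows kept: 4; unmatched b rows kept: 1.
Total: 16 matched + 5 padded = 21 rows.

21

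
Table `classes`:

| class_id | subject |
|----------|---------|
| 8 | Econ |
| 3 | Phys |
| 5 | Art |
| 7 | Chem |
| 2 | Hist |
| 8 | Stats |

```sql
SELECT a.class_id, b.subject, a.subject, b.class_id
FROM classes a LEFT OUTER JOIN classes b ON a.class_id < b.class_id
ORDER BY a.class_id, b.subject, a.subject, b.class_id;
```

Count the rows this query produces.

LEFT JOIN keeps every row from `classes a`; unmatched rows get NULL for `classes b`'s columns.
Matching on a.class_id < b.class_id.
Matched pairs: 14; unmatched a rows kept: 2.
Total: 14 matched + 2 padded = 16 rows.

16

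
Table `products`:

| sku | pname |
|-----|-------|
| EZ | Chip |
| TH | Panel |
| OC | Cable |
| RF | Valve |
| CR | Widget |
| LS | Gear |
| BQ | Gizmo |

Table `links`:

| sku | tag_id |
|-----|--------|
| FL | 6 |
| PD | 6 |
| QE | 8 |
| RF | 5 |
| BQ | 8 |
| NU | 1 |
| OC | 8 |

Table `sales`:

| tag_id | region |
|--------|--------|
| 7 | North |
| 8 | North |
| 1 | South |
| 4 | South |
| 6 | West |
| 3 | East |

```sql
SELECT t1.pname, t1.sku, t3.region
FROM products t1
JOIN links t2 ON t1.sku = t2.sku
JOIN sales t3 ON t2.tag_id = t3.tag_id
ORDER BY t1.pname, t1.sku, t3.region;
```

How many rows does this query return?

Step 1 — t1 INNER JOIN t2 on sku → 3 row(s).
Then INNER JOIN `sales t3` on tag_id: keep only rows whose t2.tag_id appears in t3.
Result: 2 row(s).

2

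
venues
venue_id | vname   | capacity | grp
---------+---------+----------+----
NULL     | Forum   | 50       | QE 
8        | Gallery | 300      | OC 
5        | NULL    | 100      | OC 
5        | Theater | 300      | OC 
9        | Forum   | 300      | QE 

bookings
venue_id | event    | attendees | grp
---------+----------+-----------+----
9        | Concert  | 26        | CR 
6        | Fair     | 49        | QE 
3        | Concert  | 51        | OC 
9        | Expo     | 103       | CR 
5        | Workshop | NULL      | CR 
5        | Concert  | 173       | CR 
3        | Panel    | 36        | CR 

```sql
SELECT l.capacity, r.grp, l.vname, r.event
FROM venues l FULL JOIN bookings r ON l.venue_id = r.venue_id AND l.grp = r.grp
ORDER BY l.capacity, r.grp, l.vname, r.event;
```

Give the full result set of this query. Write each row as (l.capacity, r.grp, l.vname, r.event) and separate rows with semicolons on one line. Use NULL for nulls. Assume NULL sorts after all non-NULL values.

(50, NULL, Forum, NULL); (100, NULL, NULL, NULL); (300, NULL, Forum, NULL); (300, NULL, Gallery, NULL); (300, NULL, Theater, NULL); (NULL, CR, NULL, Concert); (NULL, CR, NULL, Concert); (NULL, CR, NULL, Expo); (NULL, CR, NULL, Panel); (NULL, CR, NULL, Workshop); (NULL, OC, NULL, Concert); (NULL, QE, NULL, Fair)

FULL OUTER JOIN keeps every row from both sides; unmatched rows get NULL for the other side's columns.
Matching on l.venue_id = r.venue_id AND l.grp = r.grp. A NULL in a compared column never satisfies the condition.
- l (venue_id=NULL, grp=QE) has no partner → padded with NULL.
- l (venue_id=8, grp=OC) has no partner → padded with NULL.
- l (venue_id=5, grp=OC) has no partner → padded with NULL.
- l (venue_id=5, grp=OC) has no partner → padded with NULL.
- l (venue_id=9, grp=QE) has no partner → padded with NULL.
- 7 row(s) from r found no l partner → padded with NULL.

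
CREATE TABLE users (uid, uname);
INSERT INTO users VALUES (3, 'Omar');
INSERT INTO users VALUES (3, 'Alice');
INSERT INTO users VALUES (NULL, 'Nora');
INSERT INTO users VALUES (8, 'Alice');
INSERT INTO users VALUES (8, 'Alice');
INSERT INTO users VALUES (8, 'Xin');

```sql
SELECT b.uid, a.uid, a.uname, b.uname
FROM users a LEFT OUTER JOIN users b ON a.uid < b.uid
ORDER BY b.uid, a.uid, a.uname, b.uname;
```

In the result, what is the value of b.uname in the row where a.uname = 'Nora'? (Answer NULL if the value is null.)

NULL

LEFT JOIN keeps every row from `users a`; unmatched rows get NULL for `users b`'s columns.
Matching on a.uid < b.uid. A NULL in a compared column never satisfies the condition.
- uid=3: 3 matching b row(s), so 3 row(s) emitted.
- uid=3: 3 matching b row(s), so 3 row(s) emitted.
- uid=NULL: no b row matches, row kept with b columns NULL.
- uid=8: no b row matches, row kept with b columns NULL.
- uid=8: no b row matches, row kept with b columns NULL.
- uid=8: no b row matches, row kept with b columns NULL.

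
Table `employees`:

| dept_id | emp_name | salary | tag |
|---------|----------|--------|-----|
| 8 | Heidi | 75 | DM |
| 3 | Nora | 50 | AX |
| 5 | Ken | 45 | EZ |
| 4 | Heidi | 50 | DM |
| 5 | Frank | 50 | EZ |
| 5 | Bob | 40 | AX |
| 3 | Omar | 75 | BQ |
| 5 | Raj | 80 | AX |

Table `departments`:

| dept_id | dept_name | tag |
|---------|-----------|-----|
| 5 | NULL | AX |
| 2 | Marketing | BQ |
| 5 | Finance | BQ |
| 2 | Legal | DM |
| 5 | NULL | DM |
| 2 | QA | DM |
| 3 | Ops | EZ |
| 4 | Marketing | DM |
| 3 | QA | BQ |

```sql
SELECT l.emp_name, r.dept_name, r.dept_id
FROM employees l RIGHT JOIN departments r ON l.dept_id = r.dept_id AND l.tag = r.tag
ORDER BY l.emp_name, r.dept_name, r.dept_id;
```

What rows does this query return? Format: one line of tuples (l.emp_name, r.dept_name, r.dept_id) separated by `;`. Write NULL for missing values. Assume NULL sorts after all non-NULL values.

(Bob, NULL, 5); (Heidi, Marketing, 4); (Omar, QA, 3); (Raj, NULL, 5); (NULL, Finance, 5); (NULL, Legal, 2); (NULL, Marketing, 2); (NULL, Ops, 3); (NULL, QA, 2); (NULL, NULL, 5)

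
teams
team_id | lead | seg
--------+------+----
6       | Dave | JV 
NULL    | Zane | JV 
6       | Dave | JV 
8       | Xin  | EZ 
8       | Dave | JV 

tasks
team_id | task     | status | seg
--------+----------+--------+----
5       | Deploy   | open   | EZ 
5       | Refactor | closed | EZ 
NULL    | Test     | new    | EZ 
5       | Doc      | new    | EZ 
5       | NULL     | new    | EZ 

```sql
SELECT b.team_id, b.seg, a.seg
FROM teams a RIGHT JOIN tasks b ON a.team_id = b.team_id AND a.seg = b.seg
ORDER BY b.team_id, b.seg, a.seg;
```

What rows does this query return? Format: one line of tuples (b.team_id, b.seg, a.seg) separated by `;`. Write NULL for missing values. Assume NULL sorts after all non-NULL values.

(5, EZ, NULL); (5, EZ, NULL); (5, EZ, NULL); (5, EZ, NULL); (NULL, EZ, NULL)

RIGHT JOIN keeps every row from `tasks`; unmatched rows get NULL for `teams`'s columns.
Matching on a.team_id = b.team_id AND a.seg = b.seg. A NULL in a compared column never satisfies the condition.
Matched pairs: 0; unmatched b rows kept: 5.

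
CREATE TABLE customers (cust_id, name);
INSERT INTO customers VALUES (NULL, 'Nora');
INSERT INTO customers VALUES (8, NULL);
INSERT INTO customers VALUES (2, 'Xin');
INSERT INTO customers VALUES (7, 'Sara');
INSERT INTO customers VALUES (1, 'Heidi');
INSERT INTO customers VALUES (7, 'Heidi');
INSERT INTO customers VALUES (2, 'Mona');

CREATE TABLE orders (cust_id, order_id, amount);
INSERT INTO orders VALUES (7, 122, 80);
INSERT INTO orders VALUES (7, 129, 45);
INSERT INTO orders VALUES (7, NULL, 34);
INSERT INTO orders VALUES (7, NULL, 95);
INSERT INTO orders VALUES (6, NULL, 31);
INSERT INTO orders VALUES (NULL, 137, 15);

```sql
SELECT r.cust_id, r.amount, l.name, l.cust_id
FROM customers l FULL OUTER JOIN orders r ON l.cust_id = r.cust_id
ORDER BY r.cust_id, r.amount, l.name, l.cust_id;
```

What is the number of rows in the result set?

15

FULL OUTER JOIN keeps every row from both sides; unmatched rows get NULL for the other side's columns.
Matching on l.cust_id = r.cust_id. A NULL in a compared column never satisfies the condition.
Matched pairs: 8; unmatched l rows kept: 5; unmatched r rows kept: 2.
Total: 8 matched + 7 padded = 15 rows.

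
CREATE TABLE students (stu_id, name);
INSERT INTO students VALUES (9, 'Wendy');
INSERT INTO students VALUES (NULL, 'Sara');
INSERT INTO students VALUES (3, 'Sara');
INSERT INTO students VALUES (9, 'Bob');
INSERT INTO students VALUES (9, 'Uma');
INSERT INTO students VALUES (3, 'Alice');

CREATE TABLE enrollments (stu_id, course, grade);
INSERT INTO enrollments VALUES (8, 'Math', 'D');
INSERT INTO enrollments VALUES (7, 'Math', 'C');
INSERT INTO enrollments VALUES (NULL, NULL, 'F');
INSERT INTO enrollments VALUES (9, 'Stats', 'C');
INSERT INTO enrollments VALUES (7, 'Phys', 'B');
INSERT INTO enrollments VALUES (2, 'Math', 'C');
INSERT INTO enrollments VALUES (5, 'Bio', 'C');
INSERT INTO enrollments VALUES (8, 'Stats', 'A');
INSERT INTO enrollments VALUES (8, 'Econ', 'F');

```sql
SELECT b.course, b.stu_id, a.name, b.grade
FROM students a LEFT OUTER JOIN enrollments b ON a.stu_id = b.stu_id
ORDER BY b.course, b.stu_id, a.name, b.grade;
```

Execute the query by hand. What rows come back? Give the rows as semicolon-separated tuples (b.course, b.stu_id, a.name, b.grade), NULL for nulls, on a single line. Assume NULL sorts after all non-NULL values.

LEFT JOIN keeps every row from `students`; unmatched rows get NULL for `enrollments`'s columns.
Matching on a.stu_id = b.stu_id. A NULL in a compared column never satisfies the condition.
- a (stu_id=9) pairs with 1 row(s) of b.
- a (stu_id=NULL) has no partner → padded with NULL.
- a (stu_id=3) has no partner → padded with NULL.
- a (stu_id=9) pairs with 1 row(s) of b.
- a (stu_id=9) pairs with 1 row(s) of b.
- a (stu_id=3) has no partner → padded with NULL.
After projecting and ordering:
b.course | b.stu_id | a.name | b.grade
Stats | 9 | Bob | C
Stats | 9 | Uma | C
Stats | 9 | Wendy | C
NULL | NULL | Alice | NULL
NULL | NULL | Sara | NULL
NULL | NULL | Sara | NULL

(Stats, 9, Bob, C); (Stats, 9, Uma, C); (Stats, 9, Wendy, C); (NULL, NULL, Alice, NULL); (NULL, NULL, Sara, NULL); (NULL, NULL, Sara, NULL)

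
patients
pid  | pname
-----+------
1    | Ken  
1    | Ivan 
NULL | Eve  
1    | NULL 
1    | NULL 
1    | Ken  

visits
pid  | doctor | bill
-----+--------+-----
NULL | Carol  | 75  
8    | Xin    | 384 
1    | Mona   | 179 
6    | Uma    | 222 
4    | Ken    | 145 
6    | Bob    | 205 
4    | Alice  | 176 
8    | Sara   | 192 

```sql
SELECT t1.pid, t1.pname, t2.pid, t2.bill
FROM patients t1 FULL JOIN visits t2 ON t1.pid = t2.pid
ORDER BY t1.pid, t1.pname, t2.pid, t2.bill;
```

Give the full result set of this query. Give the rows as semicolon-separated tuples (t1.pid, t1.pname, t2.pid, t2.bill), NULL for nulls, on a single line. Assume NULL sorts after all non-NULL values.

FULL OUTER JOIN keeps every row from both sides; unmatched rows get NULL for the other side's columns.
Matching on t1.pid = t2.pid. A NULL in a compared column never satisfies the condition.
- t1 row (pid=1): matches 1 t2 row(s) → 1 output row(s).
- t1 row (pid=1): matches 1 t2 row(s) → 1 output row(s).
- t1 row (pid=NULL): no match → kept, t2 columns NULL.
- t1 row (pid=1): matches 1 t2 row(s) → 1 output row(s).
- t1 row (pid=1): matches 1 t2 row(s) → 1 output row(s).
- t1 row (pid=1): matches 1 t2 row(s) → 1 output row(s).
- 7 row(s) from t2 found no t1 partner → padded with NULL.

(1, Ivan, 1, 179); (1, Ken, 1, 179); (1, Ken, 1, 179); (1, NULL, 1, 179); (1, NULL, 1, 179); (NULL, Eve, NULL, NULL); (NULL, NULL, 4, 145); (NULL, NULL, 4, 176); (NULL, NULL, 6, 205); (NULL, NULL, 6, 222); (NULL, NULL, 8, 192); (NULL, NULL, 8, 384); (NULL, NULL, NULL, 75)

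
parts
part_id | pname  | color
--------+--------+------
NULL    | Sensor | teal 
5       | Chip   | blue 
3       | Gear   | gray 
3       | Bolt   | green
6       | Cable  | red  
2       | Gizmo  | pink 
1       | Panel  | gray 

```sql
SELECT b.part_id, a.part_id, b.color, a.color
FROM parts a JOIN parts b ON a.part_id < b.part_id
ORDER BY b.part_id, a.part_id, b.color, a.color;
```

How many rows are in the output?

14

INNER JOIN keeps only pairs where the ON condition holds.
Matching on a.part_id < b.part_id. A NULL in a compared column never satisfies the condition.
Matched pairs: 14.
Total: 14 rows.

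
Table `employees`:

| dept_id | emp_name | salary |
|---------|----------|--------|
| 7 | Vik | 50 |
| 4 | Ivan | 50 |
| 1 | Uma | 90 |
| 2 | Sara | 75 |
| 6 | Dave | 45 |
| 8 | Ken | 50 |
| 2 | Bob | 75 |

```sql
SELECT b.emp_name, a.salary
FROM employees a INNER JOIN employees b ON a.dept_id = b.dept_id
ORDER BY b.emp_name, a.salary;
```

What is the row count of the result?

INNER JOIN keeps only pairs where the ON condition holds.
Matching on a.dept_id = b.dept_id.
Matched pairs: 9.
Total: 9 rows.

9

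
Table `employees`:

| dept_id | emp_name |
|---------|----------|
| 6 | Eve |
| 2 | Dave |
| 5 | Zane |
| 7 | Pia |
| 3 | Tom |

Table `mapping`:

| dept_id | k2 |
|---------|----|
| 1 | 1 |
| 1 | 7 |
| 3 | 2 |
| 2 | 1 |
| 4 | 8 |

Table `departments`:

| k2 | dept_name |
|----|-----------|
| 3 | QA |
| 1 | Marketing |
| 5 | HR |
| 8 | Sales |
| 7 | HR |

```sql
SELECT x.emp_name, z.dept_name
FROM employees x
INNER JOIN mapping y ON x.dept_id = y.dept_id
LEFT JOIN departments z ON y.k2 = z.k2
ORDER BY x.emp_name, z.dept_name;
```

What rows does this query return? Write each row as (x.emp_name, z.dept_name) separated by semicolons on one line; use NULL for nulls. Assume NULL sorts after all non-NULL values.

(Dave, Marketing); (Tom, NULL)

Joins associate left-to-right: employees INNER JOIN mapping on dept_id gives 2 intermediate row(s).
Then LEFT JOIN `departments z` on k2: each of those 2 rows is kept; rows whose y.k2 has no match in z get NULL for z's columns.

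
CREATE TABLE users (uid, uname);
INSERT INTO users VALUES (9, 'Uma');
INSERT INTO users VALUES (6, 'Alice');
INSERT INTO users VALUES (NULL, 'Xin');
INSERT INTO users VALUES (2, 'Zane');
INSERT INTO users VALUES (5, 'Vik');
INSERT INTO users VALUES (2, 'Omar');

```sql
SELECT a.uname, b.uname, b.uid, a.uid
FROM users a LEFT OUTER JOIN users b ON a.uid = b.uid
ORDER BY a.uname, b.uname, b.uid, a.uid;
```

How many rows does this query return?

LEFT JOIN keeps every row from `users a`; unmatched rows get NULL for `users b`'s columns.
Matching on a.uid = b.uid. A NULL in a compared column never satisfies the condition.
Matched pairs: 7; unmatched a rows kept: 1.
Total: 7 matched + 1 padded = 8 rows.

8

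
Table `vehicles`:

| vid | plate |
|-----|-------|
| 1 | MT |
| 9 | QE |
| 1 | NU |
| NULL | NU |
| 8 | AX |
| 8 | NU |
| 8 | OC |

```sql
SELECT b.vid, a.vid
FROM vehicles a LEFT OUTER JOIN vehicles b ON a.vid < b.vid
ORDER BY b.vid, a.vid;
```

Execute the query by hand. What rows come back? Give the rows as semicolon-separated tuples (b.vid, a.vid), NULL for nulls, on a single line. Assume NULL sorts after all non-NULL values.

(8, 1); (8, 1); (8, 1); (8, 1); (8, 1); (8, 1); (9, 1); (9, 1); (9, 8); (9, 8); (9, 8); (NULL, 9); (NULL, NULL)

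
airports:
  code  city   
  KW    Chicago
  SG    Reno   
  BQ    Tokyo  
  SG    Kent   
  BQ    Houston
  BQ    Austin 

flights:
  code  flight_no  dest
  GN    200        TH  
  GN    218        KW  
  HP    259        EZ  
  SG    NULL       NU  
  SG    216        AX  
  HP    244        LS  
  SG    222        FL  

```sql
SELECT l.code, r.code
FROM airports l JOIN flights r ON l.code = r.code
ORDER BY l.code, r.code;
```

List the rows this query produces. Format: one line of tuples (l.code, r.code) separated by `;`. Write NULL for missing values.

(SG, SG); (SG, SG); (SG, SG); (SG, SG); (SG, SG); (SG, SG)

INNER JOIN keeps only pairs where the ON condition holds.
Matching on l.code = r.code.
- code=KW: no matching r row, dropped.
- code=SG: 3 matching r row(s), so 3 row(s) emitted.
- code=BQ: no matching r row, dropped.
- code=SG: 3 matching r row(s), so 3 row(s) emitted.
- code=BQ: no matching r row, dropped.
- code=BQ: no matching r row, dropped.
After projecting and ordering:
l.code | r.code
SG | SG
SG | SG
SG | SG
SG | SG
SG | SG
SG | SG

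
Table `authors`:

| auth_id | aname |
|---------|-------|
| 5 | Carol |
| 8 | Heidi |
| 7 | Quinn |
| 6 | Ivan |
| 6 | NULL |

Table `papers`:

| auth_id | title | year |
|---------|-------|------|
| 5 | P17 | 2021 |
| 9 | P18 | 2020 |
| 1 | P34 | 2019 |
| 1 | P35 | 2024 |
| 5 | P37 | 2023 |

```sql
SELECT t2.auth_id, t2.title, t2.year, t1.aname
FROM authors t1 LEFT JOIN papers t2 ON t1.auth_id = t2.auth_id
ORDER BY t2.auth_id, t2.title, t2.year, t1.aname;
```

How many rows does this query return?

6

LEFT JOIN keeps every row from `authors`; unmatched rows get NULL for `papers`'s columns.
Matching on t1.auth_id = t2.auth_id.
- auth_id=5: 2 matching t2 row(s), so 2 row(s) emitted.
- auth_id=8: no t2 row matches, row kept with t2 columns NULL.
- auth_id=7: no t2 row matches, row kept with t2 columns NULL.
- auth_id=6: no t2 row matches, row kept with t2 columns NULL.
- auth_id=6: no t2 row matches, row kept with t2 columns NULL.
Total: 2 matched + 4 padded = 6 rows.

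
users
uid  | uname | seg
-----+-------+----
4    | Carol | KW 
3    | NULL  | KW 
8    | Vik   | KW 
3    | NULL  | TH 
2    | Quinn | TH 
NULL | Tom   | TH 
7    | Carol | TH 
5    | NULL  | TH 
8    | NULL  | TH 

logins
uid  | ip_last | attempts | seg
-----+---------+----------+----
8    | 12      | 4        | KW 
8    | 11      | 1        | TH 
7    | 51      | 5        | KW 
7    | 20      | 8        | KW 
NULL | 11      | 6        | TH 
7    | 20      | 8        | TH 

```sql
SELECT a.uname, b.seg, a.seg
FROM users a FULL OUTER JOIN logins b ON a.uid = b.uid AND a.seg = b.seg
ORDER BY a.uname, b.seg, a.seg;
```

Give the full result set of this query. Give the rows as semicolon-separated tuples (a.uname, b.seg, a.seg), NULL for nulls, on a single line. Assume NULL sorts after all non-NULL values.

(Carol, TH, TH); (Carol, NULL, KW); (Quinn, NULL, TH); (Tom, NULL, TH); (Vik, KW, KW); (NULL, KW, NULL); (NULL, KW, NULL); (NULL, TH, TH); (NULL, TH, NULL); (NULL, NULL, KW); (NULL, NULL, TH); (NULL, NULL, TH)

FULL OUTER JOIN keeps every row from both sides; unmatched rows get NULL for the other side's columns.
Matching on a.uid = b.uid AND a.seg = b.seg. A NULL in a compared column never satisfies the condition.
- uid=4, seg=KW: no b row matches, row kept with b columns NULL.
- uid=3, seg=KW: no b row matches, row kept with b columns NULL.
- uid=8, seg=KW: 1 matching b row(s), so 1 row(s) emitted.
- uid=3, seg=TH: no b row matches, row kept with b columns NULL.
- uid=2, seg=TH: no b row matches, row kept with b columns NULL.
- uid=NULL, seg=TH: no b row matches, row kept with b columns NULL.
- uid=7, seg=TH: 1 matching b row(s), so 1 row(s) emitted.
- uid=5, seg=TH: no b row matches, row kept with b columns NULL.
- uid=8, seg=TH: 1 matching b row(s), so 1 row(s) emitted.
- 3 b row(s) had no a match → kept, a columns NULL.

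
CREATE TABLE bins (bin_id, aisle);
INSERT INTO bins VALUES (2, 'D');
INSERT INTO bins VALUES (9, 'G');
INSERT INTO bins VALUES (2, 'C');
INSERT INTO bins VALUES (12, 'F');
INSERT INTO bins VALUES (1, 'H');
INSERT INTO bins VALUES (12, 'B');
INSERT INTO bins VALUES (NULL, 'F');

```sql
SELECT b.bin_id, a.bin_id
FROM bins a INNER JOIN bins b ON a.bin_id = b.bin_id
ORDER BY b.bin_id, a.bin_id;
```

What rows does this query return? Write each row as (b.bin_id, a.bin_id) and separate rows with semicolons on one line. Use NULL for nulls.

(1, 1); (2, 2); (2, 2); (2, 2); (2, 2); (9, 9); (12, 12); (12, 12); (12, 12); (12, 12)

INNER JOIN keeps only pairs where the ON condition holds.
Matching on a.bin_id = b.bin_id. A NULL in a compared column never satisfies the condition.
- a[0] bin_id=2 → 2 match(es) in b → 2 row(s).
- a[1] bin_id=9 → 1 match(es) in b → 1 row(s).
- a[2] bin_id=2 → 2 match(es) in b → 2 row(s).
- a[3] bin_id=12 → 2 match(es) in b → 2 row(s).
- a[4] bin_id=1 → 1 match(es) in b → 1 row(s).
- a[5] bin_id=12 → 2 match(es) in b → 2 row(s).
- a[6] bin_id=NULL → no match; dropped.
After projecting and ordering:
b.bin_id | a.bin_id
1 | 1
2 | 2
2 | 2
2 | 2
2 | 2
9 | 9
12 | 12
12 | 12
12 | 12
12 | 12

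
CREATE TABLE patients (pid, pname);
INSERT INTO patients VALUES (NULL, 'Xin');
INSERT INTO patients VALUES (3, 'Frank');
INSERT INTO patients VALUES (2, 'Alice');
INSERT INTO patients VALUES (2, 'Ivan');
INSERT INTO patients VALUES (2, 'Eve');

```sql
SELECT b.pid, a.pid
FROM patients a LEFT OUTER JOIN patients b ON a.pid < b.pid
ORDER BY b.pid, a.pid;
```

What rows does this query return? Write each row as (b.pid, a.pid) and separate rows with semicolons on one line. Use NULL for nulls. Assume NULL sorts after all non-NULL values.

LEFT JOIN keeps every row from `patients a`; unmatched rows get NULL for `patients b`'s columns.
Matching on a.pid < b.pid. A NULL in a compared column never satisfies the condition.
- a (pid=NULL) has no partner → padded with NULL.
- a (pid=3) has no partner → padded with NULL.
- a (pid=2) pairs with 1 row(s) of b.
- a (pid=2) pairs with 1 row(s) of b.
- a (pid=2) pairs with 1 row(s) of b.
After projecting and ordering:
b.pid | a.pid
3 | 2
3 | 2
3 | 2
NULL | 3
NULL | NULL

(3, 2); (3, 2); (3, 2); (NULL, 3); (NULL, NULL)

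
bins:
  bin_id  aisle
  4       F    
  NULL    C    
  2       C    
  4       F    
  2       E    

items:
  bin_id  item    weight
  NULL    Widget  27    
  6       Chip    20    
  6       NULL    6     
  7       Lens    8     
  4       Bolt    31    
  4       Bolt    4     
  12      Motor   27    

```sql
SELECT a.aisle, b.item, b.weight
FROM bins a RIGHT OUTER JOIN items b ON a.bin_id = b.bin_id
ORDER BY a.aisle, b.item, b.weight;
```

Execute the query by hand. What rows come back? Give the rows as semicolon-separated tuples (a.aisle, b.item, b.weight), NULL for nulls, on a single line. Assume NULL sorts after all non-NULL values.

RIGHT JOIN keeps every row from `items`; unmatched rows get NULL for `bins`'s columns.
Matching on a.bin_id = b.bin_id. A NULL in a compared column never satisfies the condition.
- a row (bin_id=4): matches 2 b row(s) → 2 output row(s).
- a row (bin_id=NULL): no match.
- a row (bin_id=2): no match.
- a row (bin_id=4): matches 2 b row(s) → 2 output row(s).
- a row (bin_id=2): no match.
- 5 b row(s) had no a match → kept, a columns NULL.
After projecting and ordering:
a.aisle | b.item | b.weight
F | Bolt | 4
F | Bolt | 4
F | Bolt | 31
F | Bolt | 31
NULL | Chip | 20
NULL | Lens | 8
NULL | Motor | 27
NULL | Widget | 27
NULL | NULL | 6

(F, Bolt, 4); (F, Bolt, 4); (F, Bolt, 31); (F, Bolt, 31); (NULL, Chip, 20); (NULL, Lens, 8); (NULL, Motor, 27); (NULL, Widget, 27); (NULL, NULL, 6)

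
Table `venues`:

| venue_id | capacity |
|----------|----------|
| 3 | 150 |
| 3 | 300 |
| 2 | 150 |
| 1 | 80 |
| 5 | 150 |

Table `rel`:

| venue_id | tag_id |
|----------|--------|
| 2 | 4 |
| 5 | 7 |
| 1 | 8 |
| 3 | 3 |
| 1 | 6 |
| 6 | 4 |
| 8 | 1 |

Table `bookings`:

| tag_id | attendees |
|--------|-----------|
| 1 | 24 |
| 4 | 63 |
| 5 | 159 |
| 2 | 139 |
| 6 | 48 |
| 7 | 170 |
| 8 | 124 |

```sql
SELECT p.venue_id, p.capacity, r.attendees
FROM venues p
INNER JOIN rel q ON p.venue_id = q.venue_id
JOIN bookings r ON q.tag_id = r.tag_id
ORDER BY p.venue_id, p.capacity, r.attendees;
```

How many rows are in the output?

4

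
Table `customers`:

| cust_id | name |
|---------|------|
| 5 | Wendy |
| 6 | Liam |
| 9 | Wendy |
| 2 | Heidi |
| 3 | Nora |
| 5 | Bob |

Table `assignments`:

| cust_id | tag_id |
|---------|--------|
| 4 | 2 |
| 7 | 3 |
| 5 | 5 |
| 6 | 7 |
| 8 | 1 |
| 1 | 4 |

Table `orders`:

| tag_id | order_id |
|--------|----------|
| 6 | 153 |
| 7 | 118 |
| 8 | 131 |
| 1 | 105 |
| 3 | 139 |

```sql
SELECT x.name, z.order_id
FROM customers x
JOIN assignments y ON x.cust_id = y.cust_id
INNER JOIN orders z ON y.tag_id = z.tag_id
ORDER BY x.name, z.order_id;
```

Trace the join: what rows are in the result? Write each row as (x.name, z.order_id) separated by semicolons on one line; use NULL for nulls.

Joins associate left-to-right: customers INNER JOIN assignments on cust_id gives 3 intermediate row(s).
Then INNER JOIN `orders z` on tag_id: keep only rows whose y.tag_id appears in z.

(Liam, 118)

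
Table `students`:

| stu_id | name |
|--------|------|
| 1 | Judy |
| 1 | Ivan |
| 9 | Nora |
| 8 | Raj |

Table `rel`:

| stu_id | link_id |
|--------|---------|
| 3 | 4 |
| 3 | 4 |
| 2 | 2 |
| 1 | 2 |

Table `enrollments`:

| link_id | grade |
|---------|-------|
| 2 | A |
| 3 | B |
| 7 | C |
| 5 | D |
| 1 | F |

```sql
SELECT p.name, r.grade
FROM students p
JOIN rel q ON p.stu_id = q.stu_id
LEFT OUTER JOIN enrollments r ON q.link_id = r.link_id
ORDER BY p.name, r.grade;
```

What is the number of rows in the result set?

Joins associate left-to-right: students INNER JOIN rel on stu_id gives 2 intermediate row(s).
Then LEFT JOIN `enrollments r` on link_id: each of those 2 rows is kept; rows whose q.link_id has no match in r get NULL for r's columns.
Result: 2 row(s).

2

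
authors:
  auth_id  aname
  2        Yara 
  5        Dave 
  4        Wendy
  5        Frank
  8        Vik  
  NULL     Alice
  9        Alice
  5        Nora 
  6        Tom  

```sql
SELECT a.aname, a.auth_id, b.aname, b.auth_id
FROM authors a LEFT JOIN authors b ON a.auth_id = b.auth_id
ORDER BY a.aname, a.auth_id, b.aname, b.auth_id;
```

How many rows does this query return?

LEFT JOIN keeps every row from `authors a`; unmatched rows get NULL for `authors b`'s columns.
Matching on a.auth_id = b.auth_id. A NULL in a compared column never satisfies the condition.
- a (auth_id=2) pairs with 1 row(s) of b.
- a (auth_id=5) pairs with 3 row(s) of b.
- a (auth_id=4) pairs with 1 row(s) of b.
- a (auth_id=5) pairs with 3 row(s) of b.
- a (auth_id=8) pairs with 1 row(s) of b.
- a (auth_id=NULL) has no partner → padded with NULL.
- a (auth_id=9) pairs with 1 row(s) of b.
- a (auth_id=5) pairs with 3 row(s) of b.
- a (auth_id=6) pairs with 1 row(s) of b.
Total: 14 matched + 1 padded = 15 rows.

15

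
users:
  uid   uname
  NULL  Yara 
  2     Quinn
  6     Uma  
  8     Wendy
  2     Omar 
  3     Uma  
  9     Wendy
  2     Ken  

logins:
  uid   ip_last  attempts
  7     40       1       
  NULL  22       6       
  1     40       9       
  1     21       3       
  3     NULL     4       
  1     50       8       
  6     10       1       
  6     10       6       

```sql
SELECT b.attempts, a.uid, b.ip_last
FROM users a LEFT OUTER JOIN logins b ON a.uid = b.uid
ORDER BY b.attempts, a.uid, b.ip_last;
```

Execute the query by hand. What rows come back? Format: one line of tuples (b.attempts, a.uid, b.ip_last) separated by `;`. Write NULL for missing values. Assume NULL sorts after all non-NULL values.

(1, 6, 10); (4, 3, NULL); (6, 6, 10); (NULL, 2, NULL); (NULL, 2, NULL); (NULL, 2, NULL); (NULL, 8, NULL); (NULL, 9, NULL); (NULL, NULL, NULL)

LEFT JOIN keeps every row from `users`; unmatched rows get NULL for `logins`'s columns.
Matching on a.uid = b.uid. A NULL in a compared column never satisfies the condition.
Matched pairs: 3; unmatched a rows kept: 6.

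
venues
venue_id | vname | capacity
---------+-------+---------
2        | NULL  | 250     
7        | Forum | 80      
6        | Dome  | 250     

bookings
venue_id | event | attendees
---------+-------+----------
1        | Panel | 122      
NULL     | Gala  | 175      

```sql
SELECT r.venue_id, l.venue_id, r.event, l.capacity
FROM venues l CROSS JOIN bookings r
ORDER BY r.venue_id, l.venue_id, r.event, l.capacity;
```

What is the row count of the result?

6

CROSS JOIN pairs every row of `venues` with every row of `bookings`: 3 × 2 = 6 rows.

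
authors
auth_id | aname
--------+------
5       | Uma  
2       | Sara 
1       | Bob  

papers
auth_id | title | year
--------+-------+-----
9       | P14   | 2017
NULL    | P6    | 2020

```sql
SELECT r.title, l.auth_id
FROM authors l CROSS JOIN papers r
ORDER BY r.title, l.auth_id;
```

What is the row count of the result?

6

CROSS JOIN pairs every row of `authors` with every row of `papers`: 3 × 2 = 6 rows.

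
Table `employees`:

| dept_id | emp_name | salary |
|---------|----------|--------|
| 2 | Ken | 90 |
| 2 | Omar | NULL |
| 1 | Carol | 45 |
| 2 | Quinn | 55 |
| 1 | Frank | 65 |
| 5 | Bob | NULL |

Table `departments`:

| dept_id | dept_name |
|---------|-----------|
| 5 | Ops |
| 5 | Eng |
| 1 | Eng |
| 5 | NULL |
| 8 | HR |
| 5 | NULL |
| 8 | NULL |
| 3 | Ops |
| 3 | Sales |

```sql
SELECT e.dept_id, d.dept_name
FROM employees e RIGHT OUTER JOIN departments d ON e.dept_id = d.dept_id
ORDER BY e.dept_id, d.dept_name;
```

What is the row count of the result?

RIGHT JOIN keeps every row from `departments`; unmatched rows get NULL for `employees`'s columns.
Matching on e.dept_id = d.dept_id.
- e (dept_id=2) has no partner in d.
- e (dept_id=2) has no partner in d.
- e (dept_id=1) pairs with 1 row(s) of d.
- e (dept_id=2) has no partner in d.
- e (dept_id=1) pairs with 1 row(s) of d.
- e (dept_id=5) pairs with 4 row(s) of d.
- 4 row(s) from d found no e partner → padded with NULL.
Total: 6 matched + 4 padded = 10 rows.

10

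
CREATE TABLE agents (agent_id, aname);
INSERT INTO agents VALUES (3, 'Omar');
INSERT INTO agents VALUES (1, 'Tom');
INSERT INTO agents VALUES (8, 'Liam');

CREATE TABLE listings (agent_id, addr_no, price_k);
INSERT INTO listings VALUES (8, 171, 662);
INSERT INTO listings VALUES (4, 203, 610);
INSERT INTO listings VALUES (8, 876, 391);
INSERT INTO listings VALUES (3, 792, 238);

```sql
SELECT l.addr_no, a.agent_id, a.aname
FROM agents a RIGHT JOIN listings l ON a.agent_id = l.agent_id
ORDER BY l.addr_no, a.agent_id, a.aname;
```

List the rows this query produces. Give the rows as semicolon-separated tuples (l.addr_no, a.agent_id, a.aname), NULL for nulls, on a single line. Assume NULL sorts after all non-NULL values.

RIGHT JOIN keeps every row from `listings`; unmatched rows get NULL for `agents`'s columns.
Matching on a.agent_id = l.agent_id.
- agent_id=3: 1 matching l row(s), so 1 row(s) emitted.
- agent_id=1: no matching l row.
- agent_id=8: 2 matching l row(s), so 2 row(s) emitted.
- 1 l row(s) had no a match → kept, a columns NULL.
After projecting and ordering:
l.addr_no | a.agent_id | a.aname
171 | 8 | Liam
203 | NULL | NULL
792 | 3 | Omar
876 | 8 | Liam

(171, 8, Liam); (203, NULL, NULL); (792, 3, Omar); (876, 8, Liam)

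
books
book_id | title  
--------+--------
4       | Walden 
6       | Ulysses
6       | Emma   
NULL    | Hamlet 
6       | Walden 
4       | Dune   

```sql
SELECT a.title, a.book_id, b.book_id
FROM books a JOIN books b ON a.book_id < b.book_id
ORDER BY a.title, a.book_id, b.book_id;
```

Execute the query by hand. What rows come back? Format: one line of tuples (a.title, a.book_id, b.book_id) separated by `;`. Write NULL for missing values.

(Dune, 4, 6); (Dune, 4, 6); (Dune, 4, 6); (Walden, 4, 6); (Walden, 4, 6); (Walden, 4, 6)

INNER JOIN keeps only pairs where the ON condition holds.
Matching on a.book_id < b.book_id. A NULL in a compared column never satisfies the condition.
Matched pairs: 6.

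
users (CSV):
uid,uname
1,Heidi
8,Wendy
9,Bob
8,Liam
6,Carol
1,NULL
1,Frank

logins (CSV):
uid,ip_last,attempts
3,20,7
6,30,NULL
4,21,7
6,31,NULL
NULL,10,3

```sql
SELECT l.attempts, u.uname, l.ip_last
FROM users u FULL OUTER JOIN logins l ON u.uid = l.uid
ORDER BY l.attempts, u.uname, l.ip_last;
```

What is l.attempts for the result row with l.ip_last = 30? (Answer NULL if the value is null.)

FULL OUTER JOIN keeps every row from both sides; unmatched rows get NULL for the other side's columns.
Matching on u.uid = l.uid. A NULL in a compared column never satisfies the condition.
- u row (uid=1): no match → kept, l columns NULL.
- u row (uid=8): no match → kept, l columns NULL.
- u row (uid=9): no match → kept, l columns NULL.
- u row (uid=8): no match → kept, l columns NULL.
- u row (uid=6): matches 2 l row(s) → 2 output row(s).
- u row (uid=1): no match → kept, l columns NULL.
- u row (uid=1): no match → kept, l columns NULL.
- 3 l row(s) had no u match → kept, u columns NULL.

NULL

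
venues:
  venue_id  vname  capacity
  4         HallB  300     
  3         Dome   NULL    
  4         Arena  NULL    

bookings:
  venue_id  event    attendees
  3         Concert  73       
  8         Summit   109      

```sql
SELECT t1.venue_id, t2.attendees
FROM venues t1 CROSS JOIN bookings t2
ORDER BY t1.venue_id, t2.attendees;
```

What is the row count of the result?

6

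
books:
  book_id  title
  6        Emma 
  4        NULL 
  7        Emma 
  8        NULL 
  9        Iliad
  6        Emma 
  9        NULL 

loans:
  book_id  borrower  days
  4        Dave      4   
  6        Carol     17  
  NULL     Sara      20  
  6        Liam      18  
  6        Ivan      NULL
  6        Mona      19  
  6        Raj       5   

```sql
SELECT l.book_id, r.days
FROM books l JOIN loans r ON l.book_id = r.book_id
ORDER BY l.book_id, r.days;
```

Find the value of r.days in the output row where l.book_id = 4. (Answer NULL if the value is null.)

INNER JOIN keeps only pairs where the ON condition holds.
Matching on l.book_id = r.book_id. A NULL in a compared column never satisfies the condition.
- l (book_id=6) pairs with 5 row(s) of r.
- l (book_id=4) pairs with 1 row(s) of r.
- l (book_id=7) has no partner → excluded.
- l (book_id=8) has no partner → excluded.
- l (book_id=9) has no partner → excluded.
- l (book_id=6) pairs with 5 row(s) of r.
- l (book_id=9) has no partner → excluded.

4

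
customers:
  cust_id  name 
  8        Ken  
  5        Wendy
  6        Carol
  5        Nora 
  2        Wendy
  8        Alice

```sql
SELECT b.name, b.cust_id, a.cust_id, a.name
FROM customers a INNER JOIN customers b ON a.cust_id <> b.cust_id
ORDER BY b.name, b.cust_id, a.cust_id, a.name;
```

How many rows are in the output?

INNER JOIN keeps only pairs where the ON condition holds.
Matching on a.cust_id <> b.cust_id.
Matched pairs: 26.
Total: 26 rows.

26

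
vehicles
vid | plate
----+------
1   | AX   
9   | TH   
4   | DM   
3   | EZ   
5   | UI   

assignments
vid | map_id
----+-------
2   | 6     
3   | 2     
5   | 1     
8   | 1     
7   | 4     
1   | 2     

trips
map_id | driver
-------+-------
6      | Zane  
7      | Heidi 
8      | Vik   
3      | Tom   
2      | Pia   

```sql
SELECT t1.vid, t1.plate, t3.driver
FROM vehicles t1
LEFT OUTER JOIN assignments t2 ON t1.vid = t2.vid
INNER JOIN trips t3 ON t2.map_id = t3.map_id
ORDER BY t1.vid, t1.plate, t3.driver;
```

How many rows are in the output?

Step 1 — t1 LEFT JOIN t2 on vid → 5 row(s).
Then INNER JOIN `trips t3` on map_id: keep only rows whose t2.map_id appears in t3.
Result: 2 row(s).

2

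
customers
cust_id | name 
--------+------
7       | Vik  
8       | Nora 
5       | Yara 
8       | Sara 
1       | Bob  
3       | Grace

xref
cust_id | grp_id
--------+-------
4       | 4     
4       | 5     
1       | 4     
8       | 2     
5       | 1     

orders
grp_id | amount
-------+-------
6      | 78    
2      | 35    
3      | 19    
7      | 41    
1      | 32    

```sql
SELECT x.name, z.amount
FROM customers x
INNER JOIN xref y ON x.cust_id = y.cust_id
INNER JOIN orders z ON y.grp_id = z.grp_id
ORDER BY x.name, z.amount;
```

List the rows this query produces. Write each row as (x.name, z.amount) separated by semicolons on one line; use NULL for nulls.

Step 1 — x INNER JOIN y on cust_id → 4 row(s).
Then INNER JOIN `orders z` on grp_id: keep only rows whose y.grp_id appears in z.

(Nora, 35); (Sara, 35); (Yara, 32)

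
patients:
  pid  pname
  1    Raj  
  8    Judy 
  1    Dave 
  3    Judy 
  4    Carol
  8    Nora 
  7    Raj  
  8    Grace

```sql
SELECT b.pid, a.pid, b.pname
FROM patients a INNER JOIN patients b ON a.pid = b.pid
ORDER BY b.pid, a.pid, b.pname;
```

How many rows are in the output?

INNER JOIN keeps only pairs where the ON condition holds.
Matching on a.pid = b.pid.
- pid=1: 2 matching b row(s), so 2 row(s) emitted.
- pid=8: 3 matching b row(s), so 3 row(s) emitted.
- pid=1: 2 matching b row(s), so 2 row(s) emitted.
- pid=3: 1 matching b row(s), so 1 row(s) emitted.
- pid=4: 1 matching b row(s), so 1 row(s) emitted.
- pid=8: 3 matching b row(s), so 3 row(s) emitted.
- pid=7: 1 matching b row(s), so 1 row(s) emitted.
- pid=8: 3 matching b row(s), so 3 row(s) emitted.
Total: 16 rows.

16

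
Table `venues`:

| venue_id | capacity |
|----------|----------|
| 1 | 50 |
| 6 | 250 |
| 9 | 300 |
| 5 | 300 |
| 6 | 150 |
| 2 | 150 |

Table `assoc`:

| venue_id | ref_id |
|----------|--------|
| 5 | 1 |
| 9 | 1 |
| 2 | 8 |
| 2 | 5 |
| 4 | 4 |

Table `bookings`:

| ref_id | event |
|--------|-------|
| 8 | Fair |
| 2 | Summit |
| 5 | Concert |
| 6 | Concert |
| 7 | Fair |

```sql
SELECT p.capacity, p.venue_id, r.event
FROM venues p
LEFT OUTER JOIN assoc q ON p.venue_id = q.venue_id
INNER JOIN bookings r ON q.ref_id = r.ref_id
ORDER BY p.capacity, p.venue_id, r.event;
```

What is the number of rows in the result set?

Evaluate left to right. First `venues p LEFT JOIN assoc q` on venue_id: 7 row(s).
Then INNER JOIN `bookings r` on ref_id: keep only rows whose q.ref_id appears in r.
Result: 2 row(s).

2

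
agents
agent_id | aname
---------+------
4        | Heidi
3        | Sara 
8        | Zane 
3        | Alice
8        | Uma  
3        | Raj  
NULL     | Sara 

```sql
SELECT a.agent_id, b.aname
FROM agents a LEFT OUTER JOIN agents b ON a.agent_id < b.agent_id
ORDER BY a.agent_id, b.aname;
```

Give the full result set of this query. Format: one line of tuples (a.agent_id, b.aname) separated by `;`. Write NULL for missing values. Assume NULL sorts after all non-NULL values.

(3, Heidi); (3, Heidi); (3, Heidi); (3, Uma); (3, Uma); (3, Uma); (3, Zane); (3, Zane); (3, Zane); (4, Uma); (4, Zane); (8, NULL); (8, NULL); (NULL, NULL)

LEFT JOIN keeps every row from `agents a`; unmatched rows get NULL for `agents b`'s columns.
Matching on a.agent_id < b.agent_id. A NULL in a compared column never satisfies the condition.
Matched pairs: 11; unmatched a rows kept: 3.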